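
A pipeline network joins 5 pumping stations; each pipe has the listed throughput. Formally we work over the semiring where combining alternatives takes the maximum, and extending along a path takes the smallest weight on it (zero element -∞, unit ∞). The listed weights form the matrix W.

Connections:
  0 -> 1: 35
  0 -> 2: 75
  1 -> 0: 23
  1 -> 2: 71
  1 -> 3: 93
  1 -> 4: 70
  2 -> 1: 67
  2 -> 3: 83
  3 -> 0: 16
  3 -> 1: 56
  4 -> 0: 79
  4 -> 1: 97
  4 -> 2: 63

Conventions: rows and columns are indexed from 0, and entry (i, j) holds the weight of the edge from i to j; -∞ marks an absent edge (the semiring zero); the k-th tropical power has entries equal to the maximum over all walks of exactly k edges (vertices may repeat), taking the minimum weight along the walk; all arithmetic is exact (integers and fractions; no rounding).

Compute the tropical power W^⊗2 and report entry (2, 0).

W^⊗2:
  [23, 67, 35, 75, 35]
  [70, 70, 63, 71, -∞]
  [23, 56, 67, 67, 67]
  [23, 16, 56, 56, 56]
  [23, 63, 75, 93, 70]
Key observation: the optimum is the walk 2->1->0, with weight 67 min 23 = 23.
Optimal value attained by: walk 2->1->0.
Answer: (W^⊗2)[2][0] = 23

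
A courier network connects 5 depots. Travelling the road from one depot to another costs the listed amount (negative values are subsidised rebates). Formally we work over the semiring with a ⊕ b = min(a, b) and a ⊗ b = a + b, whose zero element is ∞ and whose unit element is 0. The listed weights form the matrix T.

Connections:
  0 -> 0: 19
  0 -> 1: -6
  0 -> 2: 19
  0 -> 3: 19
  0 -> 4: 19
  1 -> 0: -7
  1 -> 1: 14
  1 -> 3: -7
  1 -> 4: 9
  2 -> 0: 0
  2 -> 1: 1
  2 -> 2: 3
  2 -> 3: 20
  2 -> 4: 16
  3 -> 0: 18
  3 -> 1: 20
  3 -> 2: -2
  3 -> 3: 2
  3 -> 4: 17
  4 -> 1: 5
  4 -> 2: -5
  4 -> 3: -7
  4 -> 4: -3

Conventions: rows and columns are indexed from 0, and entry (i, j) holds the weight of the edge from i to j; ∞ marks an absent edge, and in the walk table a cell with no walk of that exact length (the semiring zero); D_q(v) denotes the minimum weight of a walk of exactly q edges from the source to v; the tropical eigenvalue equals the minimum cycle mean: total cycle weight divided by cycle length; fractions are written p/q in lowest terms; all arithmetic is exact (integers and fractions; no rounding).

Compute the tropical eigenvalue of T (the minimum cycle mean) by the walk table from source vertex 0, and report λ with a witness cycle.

q=0: [0, ∞, ∞, ∞, ∞]
q=1: [19, -6, 19, 19, 19]
q=2: [-13, 8, 14, -13, 3]
q=3: [1, -19, -15, -11, 0]
q=4: [-26, -14, -13, -26, -10]
q=5: [-21, -32, -28, -24, -13]
Optimal cycle mean attained by: cycle 0->1->0, total (-6) + (-7), length 2.
Answer: λ = -13/2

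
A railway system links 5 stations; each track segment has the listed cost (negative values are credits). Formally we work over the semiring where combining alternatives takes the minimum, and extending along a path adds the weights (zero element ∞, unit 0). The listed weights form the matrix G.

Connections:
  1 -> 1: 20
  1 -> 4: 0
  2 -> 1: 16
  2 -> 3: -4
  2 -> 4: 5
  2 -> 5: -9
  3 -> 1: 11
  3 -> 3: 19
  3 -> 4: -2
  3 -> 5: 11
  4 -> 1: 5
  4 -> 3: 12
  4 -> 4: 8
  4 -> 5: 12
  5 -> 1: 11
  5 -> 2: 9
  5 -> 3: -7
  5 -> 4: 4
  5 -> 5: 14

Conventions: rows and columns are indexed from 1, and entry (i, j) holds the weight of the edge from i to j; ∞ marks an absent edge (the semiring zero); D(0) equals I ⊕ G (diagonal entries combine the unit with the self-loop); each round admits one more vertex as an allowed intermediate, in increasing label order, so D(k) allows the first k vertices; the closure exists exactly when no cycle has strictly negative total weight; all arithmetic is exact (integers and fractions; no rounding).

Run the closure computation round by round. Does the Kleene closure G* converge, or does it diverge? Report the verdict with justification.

D(0):
  [0, ∞, ∞, 0, ∞]
  [16, 0, -4, 5, -9]
  [11, ∞, 0, -2, 11]
  [5, ∞, 12, 0, 12]
  [11, 9, -7, 4, 0]
D(1):
  [0, ∞, ∞, 0, ∞]
  [16, 0, -4, 5, -9]
  [11, ∞, 0, -2, 11]
  [5, ∞, 12, 0, 12]
  [11, 9, -7, 4, 0]
D(2):
  [0, ∞, ∞, 0, ∞]
  [16, 0, -4, 5, -9]
  [11, ∞, 0, -2, 11]
  [5, ∞, 12, 0, 12]
  [11, 9, -7, 4, 0]
D(3):
  [0, ∞, ∞, 0, ∞]
  [7, 0, -4, -6, -9]
  [11, ∞, 0, -2, 11]
  [5, ∞, 12, 0, 12]
  [4, 9, -7, -9, 0]
D(4):
  [0, ∞, 12, 0, 12]
  [-1, 0, -4, -6, -9]
  [3, ∞, 0, -2, 10]
  [5, ∞, 12, 0, 12]
  [-4, 9, -7, -9, 0]
D(5):
  [0, 21, 5, 0, 12]
  [-13, 0, -16, -18, -9]
  [3, 19, 0, -2, 10]
  [5, 21, 5, 0, 12]
  [-4, 9, -7, -9, 0]
Key observation: every diagonal entry stays at the unit through all rounds, so no improving cycle exists.
Answer: CONVERGES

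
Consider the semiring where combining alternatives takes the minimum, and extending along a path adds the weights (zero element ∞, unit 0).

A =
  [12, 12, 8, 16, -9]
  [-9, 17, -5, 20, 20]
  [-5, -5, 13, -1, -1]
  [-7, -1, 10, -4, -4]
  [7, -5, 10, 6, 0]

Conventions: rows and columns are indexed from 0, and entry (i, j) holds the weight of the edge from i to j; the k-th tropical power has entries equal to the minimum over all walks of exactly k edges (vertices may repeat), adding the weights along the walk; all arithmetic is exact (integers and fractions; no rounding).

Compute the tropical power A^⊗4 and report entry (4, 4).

A^⊗2:
  [-2, -14, 1, -3, -9]
  [-10, -10, -1, -6, -18]
  [-14, -6, -10, -5, -14]
  [-11, -9, -6, -8, -16]
  [-14, -5, -10, 2, -2]
A^⊗3:
  [-23, -14, -19, -7, -11]
  [-19, -23, -15, -12, -19]
  [-15, -19, -11, -11, -23]
  [-18, -21, -14, -12, -20]
  [-15, -15, -10, -11, -23]
A^⊗4:
  [-24, -24, -19, -20, -32]
  [-32, -24, -28, -16, -28]
  [-28, -28, -24, -17, -24]
  [-30, -25, -26, -16, -27]
  [-24, -28, -20, -17, -24]
Key observation: the optimum is the walk 4->1->2->0->4, with weight (-5) + (-5) + (-5) + (-9) = -24.
Optimal value attained by: walk 4->1->2->0->4.
Answer: (A^⊗4)[4][4] = -24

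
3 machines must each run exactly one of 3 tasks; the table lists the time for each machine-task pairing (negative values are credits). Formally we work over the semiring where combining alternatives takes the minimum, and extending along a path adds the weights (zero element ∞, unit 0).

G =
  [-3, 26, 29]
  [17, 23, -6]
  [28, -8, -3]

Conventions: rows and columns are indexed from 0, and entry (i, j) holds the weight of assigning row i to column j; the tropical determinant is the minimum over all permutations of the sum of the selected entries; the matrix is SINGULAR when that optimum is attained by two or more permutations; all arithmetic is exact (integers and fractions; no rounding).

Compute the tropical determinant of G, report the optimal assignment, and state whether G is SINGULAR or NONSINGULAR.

σ = (0, 1, 2): (-3) + 23 + (-3) = 17
σ = (0, 2, 1): (-3) + (-6) + (-8) = -17
σ = (1, 0, 2): 26 + 17 + (-3) = 40
σ = (1, 2, 0): 26 + (-6) + 28 = 48
σ = (2, 0, 1): 29 + 17 + (-8) = 38
σ = (2, 1, 0): 29 + 23 + 28 = 80
Optimal value attained by: σ = (0, 2, 1).
Answer: det⊕(G) = -17; verdict: NONSINGULAR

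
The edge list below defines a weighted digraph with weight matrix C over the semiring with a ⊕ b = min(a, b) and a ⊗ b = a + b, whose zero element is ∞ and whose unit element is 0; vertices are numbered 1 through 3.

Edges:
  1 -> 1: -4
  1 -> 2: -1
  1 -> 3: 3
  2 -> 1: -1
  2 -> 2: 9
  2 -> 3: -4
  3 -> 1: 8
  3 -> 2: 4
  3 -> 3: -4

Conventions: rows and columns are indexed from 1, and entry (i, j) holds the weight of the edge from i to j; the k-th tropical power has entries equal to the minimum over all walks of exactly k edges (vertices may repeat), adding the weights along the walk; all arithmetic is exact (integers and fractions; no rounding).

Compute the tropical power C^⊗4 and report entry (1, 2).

C^⊗2:
  [-8, -5, -5]
  [-5, -2, -8]
  [3, 0, -8]
C^⊗3:
  [-12, -9, -9]
  [-9, -6, -12]
  [-1, -4, -12]
C^⊗4:
  [-16, -13, -13]
  [-13, -10, -16]
  [-5, -8, -16]
Key observation: the optimum is the walk 1->1->1->1->2, with weight (-4) + (-4) + (-4) + (-1) = -13.
Optimal value attained by: walk 1->1->1->1->2.
Answer: (C^⊗4)[1][2] = -13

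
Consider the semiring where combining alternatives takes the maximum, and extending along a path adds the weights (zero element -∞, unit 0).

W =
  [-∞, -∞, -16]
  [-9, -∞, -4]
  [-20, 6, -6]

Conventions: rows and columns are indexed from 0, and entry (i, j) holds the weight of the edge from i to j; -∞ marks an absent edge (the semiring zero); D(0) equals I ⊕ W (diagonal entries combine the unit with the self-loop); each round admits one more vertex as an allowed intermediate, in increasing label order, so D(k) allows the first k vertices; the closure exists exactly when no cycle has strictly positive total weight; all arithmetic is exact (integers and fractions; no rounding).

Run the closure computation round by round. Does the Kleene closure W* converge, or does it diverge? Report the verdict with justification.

D(0):
  [0, -∞, -16]
  [-9, 0, -4]
  [-20, 6, 0]
D(1):
  [0, -∞, -16]
  [-9, 0, -4]
  [-20, 6, 0]
Detection: at round 2, diagonal entry (2, 2) turns strictly positive.
Key observation: the cycle 2->1->2 has total weight 6 + (-4), which is strictly positive.
Answer: DIVERGES — positive cycle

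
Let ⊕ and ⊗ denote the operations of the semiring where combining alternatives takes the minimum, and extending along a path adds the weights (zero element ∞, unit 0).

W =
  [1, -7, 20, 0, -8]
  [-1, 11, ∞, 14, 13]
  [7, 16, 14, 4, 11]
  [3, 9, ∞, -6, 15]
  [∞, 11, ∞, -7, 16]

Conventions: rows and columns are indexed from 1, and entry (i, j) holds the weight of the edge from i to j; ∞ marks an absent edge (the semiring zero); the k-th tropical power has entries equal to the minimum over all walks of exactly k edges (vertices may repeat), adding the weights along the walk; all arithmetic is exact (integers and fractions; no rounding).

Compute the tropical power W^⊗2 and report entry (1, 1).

W^⊗2:
  [-8, -6, 21, -15, -7]
  [0, -8, 19, -1, -9]
  [7, 0, 27, -2, -1]
  [-3, -4, 23, -12, -5]
  [-4, 2, ∞, -13, 8]
Key observation: the optimum is the walk 1->2->1, with weight (-7) + (-1) = -8.
Optimal value attained by: walk 1->2->1.
Answer: (W^⊗2)[1][1] = -8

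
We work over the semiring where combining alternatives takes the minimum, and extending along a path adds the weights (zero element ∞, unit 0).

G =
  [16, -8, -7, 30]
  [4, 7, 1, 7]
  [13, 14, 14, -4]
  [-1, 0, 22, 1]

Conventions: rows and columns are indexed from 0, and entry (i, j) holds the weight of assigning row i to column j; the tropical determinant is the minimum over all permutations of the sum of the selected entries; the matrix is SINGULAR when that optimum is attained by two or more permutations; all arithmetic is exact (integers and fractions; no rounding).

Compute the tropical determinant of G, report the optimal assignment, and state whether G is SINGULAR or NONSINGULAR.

σ = (0, 1, 2, 3): 16 + 7 + 14 + 1 = 38
σ = (0, 1, 3, 2): 16 + 7 + (-4) + 22 = 41
σ = (0, 2, 1, 3): 16 + 1 + 14 + 1 = 32
σ = (0, 2, 3, 1): 16 + 1 + (-4) + 0 = 13
σ = (0, 3, 1, 2): 16 + 7 + 14 + 22 = 59
σ = (0, 3, 2, 1): 16 + 7 + 14 + 0 = 37
σ = (1, 0, 2, 3): (-8) + 4 + 14 + 1 = 11
σ = (1, 0, 3, 2): (-8) + 4 + (-4) + 22 = 14
σ = (1, 2, 0, 3): (-8) + 1 + 13 + 1 = 7
σ = (1, 2, 3, 0): (-8) + 1 + (-4) + (-1) = -12
σ = (1, 3, 0, 2): (-8) + 7 + 13 + 22 = 34
σ = (1, 3, 2, 0): (-8) + 7 + 14 + (-1) = 12
σ = (2, 0, 1, 3): (-7) + 4 + 14 + 1 = 12
σ = (2, 0, 3, 1): (-7) + 4 + (-4) + 0 = -7
σ = (2, 1, 0, 3): (-7) + 7 + 13 + 1 = 14
σ = (2, 1, 3, 0): (-7) + 7 + (-4) + (-1) = -5
σ = (2, 3, 0, 1): (-7) + 7 + 13 + 0 = 13
σ = (2, 3, 1, 0): (-7) + 7 + 14 + (-1) = 13
σ = (3, 0, 1, 2): 30 + 4 + 14 + 22 = 70
σ = (3, 0, 2, 1): 30 + 4 + 14 + 0 = 48
σ = (3, 1, 0, 2): 30 + 7 + 13 + 22 = 72
σ = (3, 1, 2, 0): 30 + 7 + 14 + (-1) = 50
σ = (3, 2, 0, 1): 30 + 1 + 13 + 0 = 44
σ = (3, 2, 1, 0): 30 + 1 + 14 + (-1) = 44
Optimal value attained by: σ = (1, 2, 3, 0).
Answer: det⊕(G) = -12; verdict: NONSINGULAR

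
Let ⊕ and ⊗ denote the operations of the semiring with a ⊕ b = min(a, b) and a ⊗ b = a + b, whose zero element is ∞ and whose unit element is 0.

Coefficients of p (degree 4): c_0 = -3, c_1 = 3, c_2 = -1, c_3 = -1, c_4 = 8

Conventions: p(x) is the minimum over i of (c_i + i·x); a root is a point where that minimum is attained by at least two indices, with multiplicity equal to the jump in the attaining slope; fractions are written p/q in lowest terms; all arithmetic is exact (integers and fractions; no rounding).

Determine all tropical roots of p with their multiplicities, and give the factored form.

hull edge (i=0, c=-3) to (i=3, c=-1): slope 2/3, span 3
hull edge (i=3, c=-1) to (i=4, c=8): slope 9, span 1
Factored form: p(x) = 8 ⊗ (x ⊕ (-9)) ⊗ (x ⊕ (-2/3)) ⊗ (x ⊕ (-2/3)) ⊗ (x ⊕ (-2/3))
Answer: roots = -9 (mult 1), -2/3 (mult 3)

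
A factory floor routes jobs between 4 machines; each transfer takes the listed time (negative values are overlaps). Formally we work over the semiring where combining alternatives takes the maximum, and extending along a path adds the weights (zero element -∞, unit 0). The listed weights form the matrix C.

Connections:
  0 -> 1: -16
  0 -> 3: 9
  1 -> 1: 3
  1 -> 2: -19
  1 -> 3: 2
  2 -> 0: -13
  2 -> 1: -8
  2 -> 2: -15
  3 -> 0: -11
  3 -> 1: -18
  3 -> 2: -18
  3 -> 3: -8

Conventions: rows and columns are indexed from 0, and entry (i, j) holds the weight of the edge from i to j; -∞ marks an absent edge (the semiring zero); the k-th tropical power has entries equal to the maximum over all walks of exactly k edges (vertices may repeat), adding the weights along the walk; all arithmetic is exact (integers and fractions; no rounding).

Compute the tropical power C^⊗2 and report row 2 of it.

C^⊗2:
  [-2, -9, -9, 1]
  [-9, 6, -16, 5]
  [-28, -5, -27, -4]
  [-19, -15, -26, -2]
Answer: row 2 of C^⊗2 = [-28, -5, -27, -4]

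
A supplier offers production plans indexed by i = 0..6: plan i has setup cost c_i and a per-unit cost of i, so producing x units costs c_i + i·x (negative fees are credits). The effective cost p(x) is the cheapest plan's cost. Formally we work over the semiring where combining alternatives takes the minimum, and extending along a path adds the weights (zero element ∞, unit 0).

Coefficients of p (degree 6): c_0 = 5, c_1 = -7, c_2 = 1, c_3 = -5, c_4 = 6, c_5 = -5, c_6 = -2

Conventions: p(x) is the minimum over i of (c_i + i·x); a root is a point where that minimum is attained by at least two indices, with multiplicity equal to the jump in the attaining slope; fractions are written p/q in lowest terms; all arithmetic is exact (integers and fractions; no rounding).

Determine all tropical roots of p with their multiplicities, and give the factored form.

hull edge (i=0, c=5) to (i=1, c=-7): slope -12, span 1
hull edge (i=1, c=-7) to (i=5, c=-5): slope 1/2, span 4
hull edge (i=5, c=-5) to (i=6, c=-2): slope 3, span 1
Factored form: p(x) = -2 ⊗ (x ⊕ (-3)) ⊗ (x ⊕ (-1/2)) ⊗ (x ⊕ (-1/2)) ⊗ (x ⊕ (-1/2)) ⊗ (x ⊕ (-1/2)) ⊗ (x ⊕ 12)
Answer: roots = -3 (mult 1), -1/2 (mult 4), 12 (mult 1)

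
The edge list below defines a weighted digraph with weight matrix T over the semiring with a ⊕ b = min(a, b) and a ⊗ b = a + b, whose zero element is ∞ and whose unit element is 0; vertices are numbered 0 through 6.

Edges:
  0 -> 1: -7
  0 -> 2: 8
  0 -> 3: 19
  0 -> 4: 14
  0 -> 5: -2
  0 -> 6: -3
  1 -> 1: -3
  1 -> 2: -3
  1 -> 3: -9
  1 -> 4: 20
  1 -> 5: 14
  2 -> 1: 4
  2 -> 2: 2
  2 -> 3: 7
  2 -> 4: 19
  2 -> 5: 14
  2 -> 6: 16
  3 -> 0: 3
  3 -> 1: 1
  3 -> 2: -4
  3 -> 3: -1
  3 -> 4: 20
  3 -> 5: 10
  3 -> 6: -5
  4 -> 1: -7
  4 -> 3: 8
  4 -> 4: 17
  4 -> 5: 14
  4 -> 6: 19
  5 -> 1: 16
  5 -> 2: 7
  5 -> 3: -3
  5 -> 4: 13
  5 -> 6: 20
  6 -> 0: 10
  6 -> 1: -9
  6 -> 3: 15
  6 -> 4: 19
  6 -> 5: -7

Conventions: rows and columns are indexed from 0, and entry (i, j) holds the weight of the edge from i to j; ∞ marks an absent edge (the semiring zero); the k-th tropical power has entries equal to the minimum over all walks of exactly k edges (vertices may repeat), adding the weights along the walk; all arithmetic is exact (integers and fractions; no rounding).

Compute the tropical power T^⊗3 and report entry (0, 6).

T^⊗2:
  [7, -12, -10, -16, 11, -10, 14]
  [-6, -8, -13, -12, 11, 1, -14]
  [10, 1, 1, -5, 21, 9, 2]
  [2, -14, -5, -8, 14, -12, -6]
  [11, -10, -10, -16, 13, 7, 3]
  [0, -2, -7, -4, 17, 7, -8]
  [18, -12, -12, -18, 6, 5, 7]
T^⊗3:
  [-13, -15, -20, -21, 3, -6, -21]
  [-9, -23, -16, -17, 5, -21, -17]
  [-2, -7, -9, -8, 15, -5, -10]
  [-5, -17, -17, -23, 1, -13, -13]
  [-13, -15, -20, -19, 4, -6, -21]
  [-1, -17, -8, -11, 11, -15, -9]
  [-15, -17, -22, -21, 2, -8, -23]
Key observation: the optimum is the walk 0->1->3->6, with weight (-7) + (-9) + (-5) = -21.
Optimal value attained by: walk 0->1->3->6.
Answer: (T^⊗3)[0][6] = -21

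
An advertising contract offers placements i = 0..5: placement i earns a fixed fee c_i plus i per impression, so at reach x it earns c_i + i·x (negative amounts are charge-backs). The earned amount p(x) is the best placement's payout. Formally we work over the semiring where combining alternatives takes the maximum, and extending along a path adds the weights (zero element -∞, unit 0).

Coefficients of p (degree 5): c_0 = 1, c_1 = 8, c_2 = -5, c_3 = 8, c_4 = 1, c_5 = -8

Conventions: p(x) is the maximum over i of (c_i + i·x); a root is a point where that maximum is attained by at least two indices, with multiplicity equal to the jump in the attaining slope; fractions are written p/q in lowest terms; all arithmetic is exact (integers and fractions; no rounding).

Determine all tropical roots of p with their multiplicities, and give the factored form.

hull edge (i=0, c=1) to (i=1, c=8): slope 7, span 1
hull edge (i=1, c=8) to (i=3, c=8): slope 0, span 2
hull edge (i=3, c=8) to (i=4, c=1): slope -7, span 1
hull edge (i=4, c=1) to (i=5, c=-8): slope -9, span 1
Factored form: p(x) = -8 ⊗ (x ⊕ (-7)) ⊗ (x ⊕ 0) ⊗ (x ⊕ 0) ⊗ (x ⊕ 7) ⊗ (x ⊕ 9)
Answer: roots = -7 (mult 1), 0 (mult 2), 7 (mult 1), 9 (mult 1)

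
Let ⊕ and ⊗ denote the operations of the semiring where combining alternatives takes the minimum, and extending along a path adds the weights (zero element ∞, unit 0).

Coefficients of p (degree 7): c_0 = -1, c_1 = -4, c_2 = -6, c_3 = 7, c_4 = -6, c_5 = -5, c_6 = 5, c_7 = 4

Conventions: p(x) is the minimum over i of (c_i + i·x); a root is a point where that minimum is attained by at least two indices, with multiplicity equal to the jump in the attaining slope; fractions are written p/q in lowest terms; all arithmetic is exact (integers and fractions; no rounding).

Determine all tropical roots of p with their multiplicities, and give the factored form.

hull edge (i=0, c=-1) to (i=1, c=-4): slope -3, span 1
hull edge (i=1, c=-4) to (i=2, c=-6): slope -2, span 1
hull edge (i=2, c=-6) to (i=4, c=-6): slope 0, span 2
hull edge (i=4, c=-6) to (i=5, c=-5): slope 1, span 1
hull edge (i=5, c=-5) to (i=7, c=4): slope 9/2, span 2
Factored form: p(x) = 4 ⊗ (x ⊕ (-9/2)) ⊗ (x ⊕ (-9/2)) ⊗ (x ⊕ (-1)) ⊗ (x ⊕ 0) ⊗ (x ⊕ 0) ⊗ (x ⊕ 2) ⊗ (x ⊕ 3)
Answer: roots = -9/2 (mult 2), -1 (mult 1), 0 (mult 2), 2 (mult 1), 3 (mult 1)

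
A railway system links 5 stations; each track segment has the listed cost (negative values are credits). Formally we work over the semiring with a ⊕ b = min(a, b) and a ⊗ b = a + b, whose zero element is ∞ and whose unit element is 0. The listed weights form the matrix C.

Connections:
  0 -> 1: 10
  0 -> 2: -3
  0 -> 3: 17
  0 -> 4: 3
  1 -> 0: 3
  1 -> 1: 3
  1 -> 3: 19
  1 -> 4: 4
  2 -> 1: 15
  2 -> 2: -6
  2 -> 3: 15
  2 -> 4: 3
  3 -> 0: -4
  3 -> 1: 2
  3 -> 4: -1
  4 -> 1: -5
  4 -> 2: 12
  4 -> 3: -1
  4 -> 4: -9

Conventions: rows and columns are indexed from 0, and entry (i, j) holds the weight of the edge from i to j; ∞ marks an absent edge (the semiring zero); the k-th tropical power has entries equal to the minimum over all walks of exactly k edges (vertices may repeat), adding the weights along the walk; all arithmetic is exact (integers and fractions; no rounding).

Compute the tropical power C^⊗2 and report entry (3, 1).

C^⊗2:
  [13, -2, -9, 2, -6]
  [6, -1, 0, 3, -5]
  [11, -2, -12, 2, -6]
  [5, -6, -7, -2, -10]
  [-5, -14, 3, -10, -18]
Key observation: the optimum is the walk 3->4->1, with weight (-1) + (-5) = -6.
Optimal value attained by: walk 3->4->1.
Answer: (C^⊗2)[3][1] = -6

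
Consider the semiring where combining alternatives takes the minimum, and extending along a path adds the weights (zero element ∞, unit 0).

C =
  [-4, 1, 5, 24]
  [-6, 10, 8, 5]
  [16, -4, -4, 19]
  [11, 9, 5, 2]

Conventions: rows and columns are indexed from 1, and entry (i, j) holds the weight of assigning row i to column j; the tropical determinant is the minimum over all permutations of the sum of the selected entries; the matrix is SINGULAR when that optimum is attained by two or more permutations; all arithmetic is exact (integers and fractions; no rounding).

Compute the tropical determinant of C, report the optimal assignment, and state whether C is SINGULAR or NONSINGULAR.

σ = (1, 2, 3, 4): (-4) + 10 + (-4) + 2 = 4
σ = (1, 2, 4, 3): (-4) + 10 + 19 + 5 = 30
σ = (1, 3, 2, 4): (-4) + 8 + (-4) + 2 = 2
σ = (1, 3, 4, 2): (-4) + 8 + 19 + 9 = 32
σ = (1, 4, 2, 3): (-4) + 5 + (-4) + 5 = 2
σ = (1, 4, 3, 2): (-4) + 5 + (-4) + 9 = 6
σ = (2, 1, 3, 4): 1 + (-6) + (-4) + 2 = -7
σ = (2, 1, 4, 3): 1 + (-6) + 19 + 5 = 19
σ = (2, 3, 1, 4): 1 + 8 + 16 + 2 = 27
σ = (2, 3, 4, 1): 1 + 8 + 19 + 11 = 39
σ = (2, 4, 1, 3): 1 + 5 + 16 + 5 = 27
σ = (2, 4, 3, 1): 1 + 5 + (-4) + 11 = 13
σ = (3, 1, 2, 4): 5 + (-6) + (-4) + 2 = -3
σ = (3, 1, 4, 2): 5 + (-6) + 19 + 9 = 27
σ = (3, 2, 1, 4): 5 + 10 + 16 + 2 = 33
σ = (3, 2, 4, 1): 5 + 10 + 19 + 11 = 45
σ = (3, 4, 1, 2): 5 + 5 + 16 + 9 = 35
σ = (3, 4, 2, 1): 5 + 5 + (-4) + 11 = 17
σ = (4, 1, 2, 3): 24 + (-6) + (-4) + 5 = 19
σ = (4, 1, 3, 2): 24 + (-6) + (-4) + 9 = 23
σ = (4, 2, 1, 3): 24 + 10 + 16 + 5 = 55
σ = (4, 2, 3, 1): 24 + 10 + (-4) + 11 = 41
σ = (4, 3, 1, 2): 24 + 8 + 16 + 9 = 57
σ = (4, 3, 2, 1): 24 + 8 + (-4) + 11 = 39
Optimal value attained by: σ = (2, 1, 3, 4).
Answer: det⊕(C) = -7; verdict: NONSINGULAR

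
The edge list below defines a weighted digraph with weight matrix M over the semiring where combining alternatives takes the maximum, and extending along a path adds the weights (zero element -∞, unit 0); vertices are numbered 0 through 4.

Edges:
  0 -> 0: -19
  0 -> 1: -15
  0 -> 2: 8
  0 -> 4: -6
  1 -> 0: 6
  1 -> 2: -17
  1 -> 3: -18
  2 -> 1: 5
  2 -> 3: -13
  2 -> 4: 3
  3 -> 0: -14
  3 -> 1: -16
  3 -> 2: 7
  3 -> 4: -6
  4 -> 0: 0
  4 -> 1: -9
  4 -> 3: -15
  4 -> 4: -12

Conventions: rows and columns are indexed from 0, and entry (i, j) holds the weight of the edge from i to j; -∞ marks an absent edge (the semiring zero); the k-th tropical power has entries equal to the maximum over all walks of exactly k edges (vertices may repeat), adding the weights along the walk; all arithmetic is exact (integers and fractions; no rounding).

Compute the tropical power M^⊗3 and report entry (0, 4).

M^⊗2:
  [-6, 13, -11, -5, 11]
  [-13, -9, 14, -30, 0]
  [11, -6, -6, -12, -9]
  [-6, 12, -6, -6, 10]
  [-3, -15, 8, -27, -6]
M^⊗3:
  [19, 2, 2, -4, -1]
  [0, 19, -5, 1, 17]
  [0, -1, 19, -19, 5]
  [18, 1, 2, -5, -2]
  [-6, 13, 5, -5, 11]
Key observation: the optimum is the walk 0->2->4->4, with weight 8 + 3 + (-12) = -1.
Optimal value attained by: walk 0->2->4->4.
Answer: (M^⊗3)[0][4] = -1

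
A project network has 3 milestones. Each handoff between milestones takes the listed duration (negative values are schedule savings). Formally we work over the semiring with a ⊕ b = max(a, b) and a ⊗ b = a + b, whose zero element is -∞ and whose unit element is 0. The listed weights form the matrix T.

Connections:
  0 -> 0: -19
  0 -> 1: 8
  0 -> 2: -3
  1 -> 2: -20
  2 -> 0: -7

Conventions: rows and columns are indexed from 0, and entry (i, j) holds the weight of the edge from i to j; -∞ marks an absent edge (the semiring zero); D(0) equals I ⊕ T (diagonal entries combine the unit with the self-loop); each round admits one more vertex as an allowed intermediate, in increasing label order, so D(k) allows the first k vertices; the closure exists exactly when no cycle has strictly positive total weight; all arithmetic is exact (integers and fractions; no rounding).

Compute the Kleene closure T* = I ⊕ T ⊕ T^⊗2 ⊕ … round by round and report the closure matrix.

D(0):
  [0, 8, -3]
  [-∞, 0, -20]
  [-7, -∞, 0]
D(1):
  [0, 8, -3]
  [-∞, 0, -20]
  [-7, 1, 0]
D(2):
  [0, 8, -3]
  [-∞, 0, -20]
  [-7, 1, 0]
D(3):
  [0, 8, -3]
  [-27, 0, -20]
  [-7, 1, 0]
Answer: T* = [[0, 8, -3], [-27, 0, -20], [-7, 1, 0]]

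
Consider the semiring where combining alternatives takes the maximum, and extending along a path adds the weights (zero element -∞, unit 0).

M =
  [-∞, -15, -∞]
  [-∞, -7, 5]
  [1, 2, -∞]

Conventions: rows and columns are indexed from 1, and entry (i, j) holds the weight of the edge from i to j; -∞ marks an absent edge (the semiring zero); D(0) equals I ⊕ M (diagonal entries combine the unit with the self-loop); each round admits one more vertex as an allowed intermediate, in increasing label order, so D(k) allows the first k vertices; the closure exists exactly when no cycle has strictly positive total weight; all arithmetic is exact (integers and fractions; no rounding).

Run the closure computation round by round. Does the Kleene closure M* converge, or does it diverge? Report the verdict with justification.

D(0):
  [0, -15, -∞]
  [-∞, 0, 5]
  [1, 2, 0]
D(1):
  [0, -15, -∞]
  [-∞, 0, 5]
  [1, 2, 0]
Detection: at round 2, diagonal entry (3, 3) turns strictly positive.
Key observation: the cycle 3->2->3 has total weight 2 + 5, which is strictly positive.
Answer: DIVERGES — positive cycle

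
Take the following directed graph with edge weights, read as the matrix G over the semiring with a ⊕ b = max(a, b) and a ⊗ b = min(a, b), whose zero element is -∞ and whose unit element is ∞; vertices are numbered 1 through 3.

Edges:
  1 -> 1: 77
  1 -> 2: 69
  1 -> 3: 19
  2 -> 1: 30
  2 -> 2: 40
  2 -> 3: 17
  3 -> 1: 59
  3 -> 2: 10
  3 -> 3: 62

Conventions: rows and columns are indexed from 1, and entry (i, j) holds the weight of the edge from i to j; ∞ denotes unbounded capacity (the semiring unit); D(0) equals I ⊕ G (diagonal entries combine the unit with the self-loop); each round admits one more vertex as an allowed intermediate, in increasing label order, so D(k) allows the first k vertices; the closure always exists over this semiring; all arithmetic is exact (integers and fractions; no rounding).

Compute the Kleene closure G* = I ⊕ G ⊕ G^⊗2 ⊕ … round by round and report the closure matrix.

D(0):
  [∞, 69, 19]
  [30, ∞, 17]
  [59, 10, ∞]
D(1):
  [∞, 69, 19]
  [30, ∞, 19]
  [59, 59, ∞]
D(2):
  [∞, 69, 19]
  [30, ∞, 19]
  [59, 59, ∞]
D(3):
  [∞, 69, 19]
  [30, ∞, 19]
  [59, 59, ∞]
Answer: G* = [[∞, 69, 19], [30, ∞, 19], [59, 59, ∞]]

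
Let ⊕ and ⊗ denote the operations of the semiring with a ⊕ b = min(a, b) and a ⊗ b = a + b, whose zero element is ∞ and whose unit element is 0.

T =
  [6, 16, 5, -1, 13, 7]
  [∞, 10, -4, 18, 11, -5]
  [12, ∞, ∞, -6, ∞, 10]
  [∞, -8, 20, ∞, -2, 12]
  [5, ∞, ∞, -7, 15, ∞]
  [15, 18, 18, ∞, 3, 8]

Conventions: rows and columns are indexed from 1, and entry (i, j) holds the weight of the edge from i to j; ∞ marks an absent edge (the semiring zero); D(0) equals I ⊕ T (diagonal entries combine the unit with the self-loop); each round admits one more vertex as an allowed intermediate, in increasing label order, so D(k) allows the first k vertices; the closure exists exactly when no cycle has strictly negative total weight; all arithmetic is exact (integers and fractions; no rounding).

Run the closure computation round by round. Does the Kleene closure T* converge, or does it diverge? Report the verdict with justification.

D(0):
  [0, 16, 5, -1, 13, 7]
  [∞, 0, -4, 18, 11, -5]
  [12, ∞, 0, -6, ∞, 10]
  [∞, -8, 20, 0, -2, 12]
  [5, ∞, ∞, -7, 0, ∞]
  [15, 18, 18, ∞, 3, 0]
D(1):
  [0, 16, 5, -1, 13, 7]
  [∞, 0, -4, 18, 11, -5]
  [12, 28, 0, -6, 25, 10]
  [∞, -8, 20, 0, -2, 12]
  [5, 21, 10, -7, 0, 12]
  [15, 18, 18, 14, 3, 0]
D(2):
  [0, 16, 5, -1, 13, 7]
  [∞, 0, -4, 18, 11, -5]
  [12, 28, 0, -6, 25, 10]
  [∞, -8, -12, 0, -2, -13]
  [5, 21, 10, -7, 0, 12]
  [15, 18, 14, 14, 3, 0]
Detection: at round 3, diagonal entry (4, 4) turns strictly negative.
Key observation: the cycle 4->2->3->1->4 has total weight (-8) + (-4) + 12 + (-1), which is strictly negative.
Answer: DIVERGES — negative cycle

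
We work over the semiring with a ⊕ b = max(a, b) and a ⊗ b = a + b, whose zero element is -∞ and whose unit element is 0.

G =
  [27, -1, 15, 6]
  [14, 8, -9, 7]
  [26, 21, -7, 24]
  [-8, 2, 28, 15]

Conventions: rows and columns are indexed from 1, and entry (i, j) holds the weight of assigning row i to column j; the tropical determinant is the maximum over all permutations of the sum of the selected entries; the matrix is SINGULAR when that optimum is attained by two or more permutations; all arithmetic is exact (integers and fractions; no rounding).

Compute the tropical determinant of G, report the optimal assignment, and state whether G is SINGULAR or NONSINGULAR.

σ = (1, 2, 3, 4): 27 + 8 + (-7) + 15 = 43
σ = (1, 2, 4, 3): 27 + 8 + 24 + 28 = 87
σ = (1, 3, 2, 4): 27 + (-9) + 21 + 15 = 54
σ = (1, 3, 4, 2): 27 + (-9) + 24 + 2 = 44
σ = (1, 4, 2, 3): 27 + 7 + 21 + 28 = 83
σ = (1, 4, 3, 2): 27 + 7 + (-7) + 2 = 29
σ = (2, 1, 3, 4): (-1) + 14 + (-7) + 15 = 21
σ = (2, 1, 4, 3): (-1) + 14 + 24 + 28 = 65
σ = (2, 3, 1, 4): (-1) + (-9) + 26 + 15 = 31
σ = (2, 3, 4, 1): (-1) + (-9) + 24 + (-8) = 6
σ = (2, 4, 1, 3): (-1) + 7 + 26 + 28 = 60
σ = (2, 4, 3, 1): (-1) + 7 + (-7) + (-8) = -9
σ = (3, 1, 2, 4): 15 + 14 + 21 + 15 = 65
σ = (3, 1, 4, 2): 15 + 14 + 24 + 2 = 55
σ = (3, 2, 1, 4): 15 + 8 + 26 + 15 = 64
σ = (3, 2, 4, 1): 15 + 8 + 24 + (-8) = 39
σ = (3, 4, 1, 2): 15 + 7 + 26 + 2 = 50
σ = (3, 4, 2, 1): 15 + 7 + 21 + (-8) = 35
σ = (4, 1, 2, 3): 6 + 14 + 21 + 28 = 69
σ = (4, 1, 3, 2): 6 + 14 + (-7) + 2 = 15
σ = (4, 2, 1, 3): 6 + 8 + 26 + 28 = 68
σ = (4, 2, 3, 1): 6 + 8 + (-7) + (-8) = -1
σ = (4, 3, 1, 2): 6 + (-9) + 26 + 2 = 25
σ = (4, 3, 2, 1): 6 + (-9) + 21 + (-8) = 10
Optimal value attained by: σ = (1, 2, 4, 3).
Answer: det⊕(G) = 87; verdict: NONSINGULAR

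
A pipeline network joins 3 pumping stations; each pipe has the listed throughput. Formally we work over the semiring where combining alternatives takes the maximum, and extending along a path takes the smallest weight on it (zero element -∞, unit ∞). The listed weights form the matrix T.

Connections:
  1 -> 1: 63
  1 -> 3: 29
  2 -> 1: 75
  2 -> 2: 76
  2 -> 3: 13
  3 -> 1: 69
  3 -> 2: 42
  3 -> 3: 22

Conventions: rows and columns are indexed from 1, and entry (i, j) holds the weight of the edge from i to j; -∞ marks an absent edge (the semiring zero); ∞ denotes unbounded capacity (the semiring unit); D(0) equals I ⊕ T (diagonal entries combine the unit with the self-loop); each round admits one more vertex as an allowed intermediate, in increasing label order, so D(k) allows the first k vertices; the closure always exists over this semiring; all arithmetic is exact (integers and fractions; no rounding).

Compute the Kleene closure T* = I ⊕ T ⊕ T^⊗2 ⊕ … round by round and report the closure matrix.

D(0):
  [∞, -∞, 29]
  [75, ∞, 13]
  [69, 42, ∞]
D(1):
  [∞, -∞, 29]
  [75, ∞, 29]
  [69, 42, ∞]
D(2):
  [∞, -∞, 29]
  [75, ∞, 29]
  [69, 42, ∞]
D(3):
  [∞, 29, 29]
  [75, ∞, 29]
  [69, 42, ∞]
Answer: T* = [[∞, 29, 29], [75, ∞, 29], [69, 42, ∞]]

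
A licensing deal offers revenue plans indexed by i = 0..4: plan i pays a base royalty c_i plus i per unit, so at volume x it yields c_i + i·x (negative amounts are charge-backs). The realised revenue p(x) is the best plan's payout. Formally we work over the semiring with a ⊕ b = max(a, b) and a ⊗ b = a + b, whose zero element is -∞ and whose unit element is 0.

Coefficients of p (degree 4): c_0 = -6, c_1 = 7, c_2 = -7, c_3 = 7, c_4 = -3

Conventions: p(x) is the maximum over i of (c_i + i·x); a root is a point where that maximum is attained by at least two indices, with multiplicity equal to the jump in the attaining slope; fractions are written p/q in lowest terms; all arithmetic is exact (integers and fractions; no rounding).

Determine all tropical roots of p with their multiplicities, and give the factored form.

hull edge (i=0, c=-6) to (i=1, c=7): slope 13, span 1
hull edge (i=1, c=7) to (i=3, c=7): slope 0, span 2
hull edge (i=3, c=7) to (i=4, c=-3): slope -10, span 1
Factored form: p(x) = -3 ⊗ (x ⊕ (-13)) ⊗ (x ⊕ 0) ⊗ (x ⊕ 0) ⊗ (x ⊕ 10)
Answer: roots = -13 (mult 1), 0 (mult 2), 10 (mult 1)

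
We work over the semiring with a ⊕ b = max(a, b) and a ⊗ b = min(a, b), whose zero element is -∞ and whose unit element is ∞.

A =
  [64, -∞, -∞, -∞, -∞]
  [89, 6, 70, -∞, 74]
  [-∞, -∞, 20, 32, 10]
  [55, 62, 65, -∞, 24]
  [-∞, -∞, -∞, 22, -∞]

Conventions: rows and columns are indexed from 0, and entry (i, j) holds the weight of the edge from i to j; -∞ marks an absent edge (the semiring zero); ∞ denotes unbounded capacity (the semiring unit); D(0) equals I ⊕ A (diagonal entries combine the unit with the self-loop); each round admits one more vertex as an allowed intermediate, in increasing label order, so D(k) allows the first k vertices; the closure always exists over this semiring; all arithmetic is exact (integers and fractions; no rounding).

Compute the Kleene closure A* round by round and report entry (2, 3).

D(0):
  [∞, -∞, -∞, -∞, -∞]
  [89, ∞, 70, -∞, 74]
  [-∞, -∞, ∞, 32, 10]
  [55, 62, 65, ∞, 24]
  [-∞, -∞, -∞, 22, ∞]
D(1):
  [∞, -∞, -∞, -∞, -∞]
  [89, ∞, 70, -∞, 74]
  [-∞, -∞, ∞, 32, 10]
  [55, 62, 65, ∞, 24]
  [-∞, -∞, -∞, 22, ∞]
D(2):
  [∞, -∞, -∞, -∞, -∞]
  [89, ∞, 70, -∞, 74]
  [-∞, -∞, ∞, 32, 10]
  [62, 62, 65, ∞, 62]
  [-∞, -∞, -∞, 22, ∞]
D(3):
  [∞, -∞, -∞, -∞, -∞]
  [89, ∞, 70, 32, 74]
  [-∞, -∞, ∞, 32, 10]
  [62, 62, 65, ∞, 62]
  [-∞, -∞, -∞, 22, ∞]
D(4):
  [∞, -∞, -∞, -∞, -∞]
  [89, ∞, 70, 32, 74]
  [32, 32, ∞, 32, 32]
  [62, 62, 65, ∞, 62]
  [22, 22, 22, 22, ∞]
D(5):
  [∞, -∞, -∞, -∞, -∞]
  [89, ∞, 70, 32, 74]
  [32, 32, ∞, 32, 32]
  [62, 62, 65, ∞, 62]
  [22, 22, 22, 22, ∞]
Answer: A*[2][3] = 32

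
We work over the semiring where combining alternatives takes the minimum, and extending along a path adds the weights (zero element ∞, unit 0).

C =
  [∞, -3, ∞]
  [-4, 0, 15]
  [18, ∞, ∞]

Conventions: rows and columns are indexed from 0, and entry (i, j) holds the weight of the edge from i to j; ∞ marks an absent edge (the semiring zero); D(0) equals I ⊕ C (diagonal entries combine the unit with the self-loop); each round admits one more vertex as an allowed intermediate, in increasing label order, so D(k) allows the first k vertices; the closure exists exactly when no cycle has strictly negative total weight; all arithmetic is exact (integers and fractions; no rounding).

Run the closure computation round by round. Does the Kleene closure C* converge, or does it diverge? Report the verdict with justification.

D(0):
  [0, -3, ∞]
  [-4, 0, 15]
  [18, ∞, 0]
Detection: at round 1, diagonal entry (1, 1) turns strictly negative.
Key observation: the cycle 1->0->1 has total weight (-4) + (-3), which is strictly negative.
Answer: DIVERGES — negative cycle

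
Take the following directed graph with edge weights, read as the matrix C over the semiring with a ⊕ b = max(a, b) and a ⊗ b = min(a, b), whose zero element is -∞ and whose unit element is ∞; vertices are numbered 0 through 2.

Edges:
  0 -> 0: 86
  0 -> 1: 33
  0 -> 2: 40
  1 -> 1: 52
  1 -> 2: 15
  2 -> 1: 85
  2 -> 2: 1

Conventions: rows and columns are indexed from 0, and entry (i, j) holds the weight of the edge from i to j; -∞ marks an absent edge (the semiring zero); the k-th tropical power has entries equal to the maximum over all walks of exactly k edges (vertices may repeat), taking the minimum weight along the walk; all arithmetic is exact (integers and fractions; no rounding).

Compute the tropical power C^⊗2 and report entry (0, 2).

C^⊗2:
  [86, 40, 40]
  [-∞, 52, 15]
  [-∞, 52, 15]
Key observation: the optimum is the walk 0->0->2, with weight 86 min 40 = 40.
Optimal value attained by: walk 0->0->2.
Answer: (C^⊗2)[0][2] = 40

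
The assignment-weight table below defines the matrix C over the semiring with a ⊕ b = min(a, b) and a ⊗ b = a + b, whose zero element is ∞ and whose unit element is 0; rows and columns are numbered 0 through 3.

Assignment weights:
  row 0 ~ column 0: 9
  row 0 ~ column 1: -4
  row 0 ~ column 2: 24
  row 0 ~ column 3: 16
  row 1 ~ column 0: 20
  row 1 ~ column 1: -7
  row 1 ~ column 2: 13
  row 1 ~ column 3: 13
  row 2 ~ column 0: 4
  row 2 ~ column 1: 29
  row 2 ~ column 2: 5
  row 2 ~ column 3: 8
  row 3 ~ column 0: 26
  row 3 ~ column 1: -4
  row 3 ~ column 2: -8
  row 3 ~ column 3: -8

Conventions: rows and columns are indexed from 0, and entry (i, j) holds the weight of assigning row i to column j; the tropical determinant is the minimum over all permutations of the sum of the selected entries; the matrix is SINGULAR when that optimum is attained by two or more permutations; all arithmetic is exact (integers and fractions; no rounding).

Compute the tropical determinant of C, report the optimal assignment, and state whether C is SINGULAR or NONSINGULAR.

σ = (0, 1, 2, 3): 9 + (-7) + 5 + (-8) = -1
σ = (0, 1, 3, 2): 9 + (-7) + 8 + (-8) = 2
σ = (0, 2, 1, 3): 9 + 13 + 29 + (-8) = 43
σ = (0, 2, 3, 1): 9 + 13 + 8 + (-4) = 26
σ = (0, 3, 1, 2): 9 + 13 + 29 + (-8) = 43
σ = (0, 3, 2, 1): 9 + 13 + 5 + (-4) = 23
σ = (1, 0, 2, 3): (-4) + 20 + 5 + (-8) = 13
σ = (1, 0, 3, 2): (-4) + 20 + 8 + (-8) = 16
σ = (1, 2, 0, 3): (-4) + 13 + 4 + (-8) = 5
σ = (1, 2, 3, 0): (-4) + 13 + 8 + 26 = 43
σ = (1, 3, 0, 2): (-4) + 13 + 4 + (-8) = 5
σ = (1, 3, 2, 0): (-4) + 13 + 5 + 26 = 40
σ = (2, 0, 1, 3): 24 + 20 + 29 + (-8) = 65
σ = (2, 0, 3, 1): 24 + 20 + 8 + (-4) = 48
σ = (2, 1, 0, 3): 24 + (-7) + 4 + (-8) = 13
σ = (2, 1, 3, 0): 24 + (-7) + 8 + 26 = 51
σ = (2, 3, 0, 1): 24 + 13 + 4 + (-4) = 37
σ = (2, 3, 1, 0): 24 + 13 + 29 + 26 = 92
σ = (3, 0, 1, 2): 16 + 20 + 29 + (-8) = 57
σ = (3, 0, 2, 1): 16 + 20 + 5 + (-4) = 37
σ = (3, 1, 0, 2): 16 + (-7) + 4 + (-8) = 5
σ = (3, 1, 2, 0): 16 + (-7) + 5 + 26 = 40
σ = (3, 2, 0, 1): 16 + 13 + 4 + (-4) = 29
σ = (3, 2, 1, 0): 16 + 13 + 29 + 26 = 84
Optimal value attained by: σ = (0, 1, 2, 3).
Answer: det⊕(C) = -1; verdict: NONSINGULAR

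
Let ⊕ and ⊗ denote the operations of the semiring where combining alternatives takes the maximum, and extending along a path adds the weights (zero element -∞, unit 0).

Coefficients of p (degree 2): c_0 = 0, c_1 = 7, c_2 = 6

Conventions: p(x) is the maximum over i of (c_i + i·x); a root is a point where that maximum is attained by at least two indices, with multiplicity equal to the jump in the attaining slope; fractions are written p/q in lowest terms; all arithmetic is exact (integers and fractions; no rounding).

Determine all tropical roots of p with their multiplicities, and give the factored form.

hull edge (i=0, c=0) to (i=1, c=7): slope 7, span 1
hull edge (i=1, c=7) to (i=2, c=6): slope -1, span 1
Factored form: p(x) = 6 ⊗ (x ⊕ (-7)) ⊗ (x ⊕ 1)
Answer: roots = -7 (mult 1), 1 (mult 1)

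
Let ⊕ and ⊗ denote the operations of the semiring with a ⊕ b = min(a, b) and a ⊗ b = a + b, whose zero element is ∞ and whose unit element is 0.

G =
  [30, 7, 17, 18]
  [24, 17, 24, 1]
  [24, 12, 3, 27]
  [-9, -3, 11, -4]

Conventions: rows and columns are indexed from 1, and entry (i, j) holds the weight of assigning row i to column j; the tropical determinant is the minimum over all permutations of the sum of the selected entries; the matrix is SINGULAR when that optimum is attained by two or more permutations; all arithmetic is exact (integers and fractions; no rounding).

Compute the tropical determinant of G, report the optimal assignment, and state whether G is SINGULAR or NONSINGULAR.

σ = (1, 2, 3, 4): 30 + 17 + 3 + (-4) = 46
σ = (1, 2, 4, 3): 30 + 17 + 27 + 11 = 85
σ = (1, 3, 2, 4): 30 + 24 + 12 + (-4) = 62
σ = (1, 3, 4, 2): 30 + 24 + 27 + (-3) = 78
σ = (1, 4, 2, 3): 30 + 1 + 12 + 11 = 54
σ = (1, 4, 3, 2): 30 + 1 + 3 + (-3) = 31
σ = (2, 1, 3, 4): 7 + 24 + 3 + (-4) = 30
σ = (2, 1, 4, 3): 7 + 24 + 27 + 11 = 69
σ = (2, 3, 1, 4): 7 + 24 + 24 + (-4) = 51
σ = (2, 3, 4, 1): 7 + 24 + 27 + (-9) = 49
σ = (2, 4, 1, 3): 7 + 1 + 24 + 11 = 43
σ = (2, 4, 3, 1): 7 + 1 + 3 + (-9) = 2
σ = (3, 1, 2, 4): 17 + 24 + 12 + (-4) = 49
σ = (3, 1, 4, 2): 17 + 24 + 27 + (-3) = 65
σ = (3, 2, 1, 4): 17 + 17 + 24 + (-4) = 54
σ = (3, 2, 4, 1): 17 + 17 + 27 + (-9) = 52
σ = (3, 4, 1, 2): 17 + 1 + 24 + (-3) = 39
σ = (3, 4, 2, 1): 17 + 1 + 12 + (-9) = 21
σ = (4, 1, 2, 3): 18 + 24 + 12 + 11 = 65
σ = (4, 1, 3, 2): 18 + 24 + 3 + (-3) = 42
σ = (4, 2, 1, 3): 18 + 17 + 24 + 11 = 70
σ = (4, 2, 3, 1): 18 + 17 + 3 + (-9) = 29
σ = (4, 3, 1, 2): 18 + 24 + 24 + (-3) = 63
σ = (4, 3, 2, 1): 18 + 24 + 12 + (-9) = 45
Optimal value attained by: σ = (2, 4, 3, 1).
Answer: det⊕(G) = 2; verdict: NONSINGULAR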